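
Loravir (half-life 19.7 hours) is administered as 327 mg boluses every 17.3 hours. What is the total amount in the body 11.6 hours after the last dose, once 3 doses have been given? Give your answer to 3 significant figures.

400 mg

The 3 doses were given 46.2, 28.9, 11.6 hours ago.
Total = 327·(1/2)^(46.2/19.7) + 327·(1/2)^(28.9/19.7) + 327·(1/2)^(11.6/19.7)
      = 64.355 + 118.29 + 217.42 ≈ 400.06 mg.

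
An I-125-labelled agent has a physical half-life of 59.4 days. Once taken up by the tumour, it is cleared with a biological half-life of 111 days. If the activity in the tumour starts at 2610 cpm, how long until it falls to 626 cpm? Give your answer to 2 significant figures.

1/t_eff = 1/t_phys + 1/t_biol = 1/59.4 + 1/111 = 0.025844 per day.
t_eff = 59.4 × 111 / (59.4 + 111) ≈ 38.694 days.
n = log₂(2610/626) ≈ 2.0598; t = 2.0598 × 38.694 ≈ 79.702 days.

80 days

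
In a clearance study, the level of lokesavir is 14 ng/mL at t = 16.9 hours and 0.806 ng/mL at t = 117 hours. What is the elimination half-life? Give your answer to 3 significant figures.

Over Δt = 117 − 16.9 = 100.1 hours, the level fell by a factor of 14/0.806 ≈ 17.37.
n = log₂(17.37) ≈ 4.1185 half-lives, so t½ = 100.1/4.1185 ≈ 24.305 hours.

24.3 hours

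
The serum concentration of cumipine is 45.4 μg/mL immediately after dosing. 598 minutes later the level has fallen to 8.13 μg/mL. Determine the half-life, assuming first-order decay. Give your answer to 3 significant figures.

241 minutes

A/A₀ = 8.13/45.4 ≈ 0.17907.
n = log₂(5.5843) ≈ 2.4814 half-lives elapsed in 598 minutes.
t½ = 598/2.4814 ≈ 241 minutes.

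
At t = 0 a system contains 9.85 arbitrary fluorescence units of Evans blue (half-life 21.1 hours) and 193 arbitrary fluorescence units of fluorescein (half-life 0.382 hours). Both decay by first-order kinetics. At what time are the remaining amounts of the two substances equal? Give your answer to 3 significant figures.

Set 9.85·(1/2)^(t/21.1) = 193·(1/2)^(t/0.382).
Taking log₂: log₂(9.85/193) = t·(1/21.1 − 1/0.382).
log₂(0.051036) = -4.2923; 1/21.1 − 1/0.382 = -2.5704.
t = -4.2923 / -2.5704 ≈ 1.6699 hours.

1.67 hours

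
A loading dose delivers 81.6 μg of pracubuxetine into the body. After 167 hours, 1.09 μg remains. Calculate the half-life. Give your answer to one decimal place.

26.8 hours

A/A₀ = 1.09/81.6 ≈ 0.013358.
n = log₂(74.862) ≈ 6.2262 half-lives elapsed in 167 hours.
t½ = 167/6.2262 ≈ 26.822 hours.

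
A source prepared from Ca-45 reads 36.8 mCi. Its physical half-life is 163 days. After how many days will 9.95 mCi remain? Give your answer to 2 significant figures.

Fraction remaining = 9.95/36.8 ≈ 0.27038.
n = log₂(36.8/9.95) = ln(3.6985)/ln 2 ≈ 1.8869 half-lives.
t = n × t½ = 1.8869 × 163 ≈ 307.57 days.

310 days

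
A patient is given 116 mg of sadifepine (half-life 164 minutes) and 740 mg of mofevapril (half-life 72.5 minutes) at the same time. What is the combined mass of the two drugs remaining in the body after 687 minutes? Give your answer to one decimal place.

sadifepine: 116 × (1/2)^(687/164) = 116 × (1/2)^4.189 ≈ 6.3597 mg.
mofevapril: 740 × (1/2)^(687/72.5) = 740 × (1/2)^9.4759 ≈ 1.0392 mg.
Total = 6.3597 + 1.0392 ≈ 7.3989 mg.

7.4 mg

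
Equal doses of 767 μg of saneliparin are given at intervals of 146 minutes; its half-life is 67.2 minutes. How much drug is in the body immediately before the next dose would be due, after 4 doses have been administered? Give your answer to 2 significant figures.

220 μg

The 4 doses were given 584, 438, 292, 146 minutes ago.
Total = 767·(1/2)^(584/67.2) + 767·(1/2)^(438/67.2) + 767·(1/2)^(292/67.2) + 767·(1/2)^(146/67.2)
      = 1.8565 + 8.37 + 37.735 + 170.13 ≈ 218.09 μg.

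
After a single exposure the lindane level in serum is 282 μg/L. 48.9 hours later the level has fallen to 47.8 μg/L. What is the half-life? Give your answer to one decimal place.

19.1 hours

A/A₀ = 47.8/282 ≈ 0.1695.
n = log₂(5.8996) ≈ 2.5606 half-lives elapsed in 48.9 hours.
t½ = 48.9/2.5606 ≈ 19.097 hours.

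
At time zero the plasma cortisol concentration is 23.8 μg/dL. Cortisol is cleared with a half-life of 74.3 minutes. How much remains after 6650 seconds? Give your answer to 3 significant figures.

8.46 μg/dL

Convert the elapsed time: 6650 seconds = 110.833 minutes.
Number of half-lives: n = 110.833/74.3 ≈ 1.4917.
Remaining = 23.8 × (1/2)^1.4917 = 23.8 × 0.35559 ≈ 8.4631 μg/dL.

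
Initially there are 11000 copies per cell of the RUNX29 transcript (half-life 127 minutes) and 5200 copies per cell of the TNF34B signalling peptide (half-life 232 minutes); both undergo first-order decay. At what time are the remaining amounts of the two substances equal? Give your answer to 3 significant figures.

Set 11000·(1/2)^(t/127) = 5200·(1/2)^(t/232).
Taking log₂: log₂(11000/5200) = t·(1/127 − 1/232).
log₂(2.1154) = 1.0809; 1/127 − 1/232 = 0.0035637.
t = 1.0809 / 0.0035637 ≈ 303.32 minutes.

303 minutes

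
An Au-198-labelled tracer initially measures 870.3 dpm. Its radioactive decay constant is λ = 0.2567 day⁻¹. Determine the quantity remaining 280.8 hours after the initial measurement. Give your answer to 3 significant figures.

43.2 dpm

t½ = ln 2 / λ = 0.69315 / 0.2567 ≈ 2.7002 days.
Convert the elapsed time: 280.8 hours = 11.7 days.
Number of half-lives: n = 11.7/2.7002 ≈ 4.333.
Remaining = 870.3 × (1/2)^4.333 = 870.3 × 0.049619 ≈ 43.183 dpm.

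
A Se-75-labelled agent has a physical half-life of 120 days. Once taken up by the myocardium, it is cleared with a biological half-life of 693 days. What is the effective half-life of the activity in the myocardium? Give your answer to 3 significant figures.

102 days

1/t_eff = 1/t_phys + 1/t_biol = 1/120 + 1/693 = 0.0097763 per day.
t_eff = 120 × 693 / (120 + 693) ≈ 102.29 days.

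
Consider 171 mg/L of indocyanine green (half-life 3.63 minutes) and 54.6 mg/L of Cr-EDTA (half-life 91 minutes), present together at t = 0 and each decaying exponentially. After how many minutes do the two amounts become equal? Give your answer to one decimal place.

Set 171·(1/2)^(t/3.63) = 54.6·(1/2)^(t/91).
Taking log₂: log₂(171/54.6) = t·(1/3.63 − 1/91).
log₂(3.1319) = 1.647; 1/3.63 − 1/91 = 0.26449.
t = 1.647 / 0.26449 ≈ 6.2271 minutes.

6.2 minutes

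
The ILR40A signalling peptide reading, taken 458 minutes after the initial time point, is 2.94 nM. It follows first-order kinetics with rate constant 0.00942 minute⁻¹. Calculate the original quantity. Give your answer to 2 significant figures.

t½ = ln 2 / k = 0.69315 / 0.00942 ≈ 73.583 minutes.
Number of half-lives elapsed: n = 458/73.583 ≈ 6.2243.
A₀ = A × 2^n = 2.94 × 2^6.2243 = 2.94 × 74.766 ≈ 219.81 nM.

220 nM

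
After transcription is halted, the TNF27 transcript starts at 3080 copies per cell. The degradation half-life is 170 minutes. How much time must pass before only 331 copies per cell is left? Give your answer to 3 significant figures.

547 minutes

Fraction remaining = 331/3080 ≈ 0.10747.
n = log₂(3080/331) = ln(9.3051)/ln 2 ≈ 3.218 half-lives.
t = n × t½ = 3.218 × 170 ≈ 547.06 minutes.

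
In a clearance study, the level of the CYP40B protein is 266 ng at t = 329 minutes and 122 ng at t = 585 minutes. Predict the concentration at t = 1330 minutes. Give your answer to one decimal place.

12.6 ng

Over Δt = 585 − 329 = 256 minutes, the level fell by a factor of 266/122 ≈ 2.1803.
n = log₂(2.1803) ≈ 1.1245 half-lives, so t½ = 256/1.1245 ≈ 227.65 minutes.
From t = 585 to t = 1330: 122 × (1/2)^((1330−585)/227.65) ≈ 12.624 ng.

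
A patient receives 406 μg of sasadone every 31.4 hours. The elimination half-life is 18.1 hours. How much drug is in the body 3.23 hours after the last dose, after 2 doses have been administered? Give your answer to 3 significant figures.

467 μg

The 2 doses were given 34.63, 3.23 hours ago.
Total = 406·(1/2)^(34.63/18.1) + 406·(1/2)^(3.23/18.1)
      = 107.79 + 358.76 ≈ 466.55 μg.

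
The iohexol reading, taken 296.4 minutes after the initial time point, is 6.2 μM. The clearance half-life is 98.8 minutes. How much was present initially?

49.6 μM

Number of half-lives elapsed: n = 296.4/98.8 ≈ 3.
A₀ = A × 2^n = 6.2 × 2^3 = 6.2 × 8 ≈ 49.6 μM.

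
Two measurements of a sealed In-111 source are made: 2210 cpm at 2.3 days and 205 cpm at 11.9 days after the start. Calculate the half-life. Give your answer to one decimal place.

2.8 days

Over Δt = 11.9 − 2.3 = 9.6 days, the level fell by a factor of 2210/205 ≈ 10.78.
n = log₂(10.78) ≈ 3.4304 half-lives, so t½ = 9.6/3.4304 ≈ 2.7985 days.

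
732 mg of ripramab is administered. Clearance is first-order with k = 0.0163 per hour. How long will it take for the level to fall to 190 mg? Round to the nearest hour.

83 hours

t½ = ln 2 / k = 0.69315 / 0.0163 ≈ 42.524 hours.
Fraction remaining = 190/732 ≈ 0.25956.
n = log₂(732/190) = ln(3.8526)/ln 2 ≈ 1.9458 half-lives.
t = n × t½ = 1.9458 × 42.524 ≈ 82.746 hours.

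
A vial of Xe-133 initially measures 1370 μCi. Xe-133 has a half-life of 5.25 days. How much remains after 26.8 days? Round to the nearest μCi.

40 μCi

Number of half-lives: n = 26.8/5.25 ≈ 5.1048.
Remaining = 1370 × (1/2)^5.1048 = 1370 × 0.029061 ≈ 39.814 μCi.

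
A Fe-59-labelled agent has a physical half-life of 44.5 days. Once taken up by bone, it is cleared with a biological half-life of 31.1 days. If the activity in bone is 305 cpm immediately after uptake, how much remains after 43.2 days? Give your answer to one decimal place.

59.4 cpm

1/t_eff = 1/t_phys + 1/t_biol = 1/44.5 + 1/31.1 = 0.054626 per day.
t_eff = 44.5 × 31.1 / (44.5 + 31.1) ≈ 18.306 days.
Remaining = 305 × (1/2)^(43.2/18.306) = 305 × (1/2)^2.3599 ≈ 59.417 cpm.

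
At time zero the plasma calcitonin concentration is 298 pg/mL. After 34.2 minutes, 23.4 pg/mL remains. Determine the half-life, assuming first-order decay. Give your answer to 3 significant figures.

9.32 minutes

A/A₀ = 23.4/298 ≈ 0.078523.
n = log₂(12.735) ≈ 3.6707 half-lives elapsed in 34.2 minutes.
t½ = 34.2/3.6707 ≈ 9.3169 minutes.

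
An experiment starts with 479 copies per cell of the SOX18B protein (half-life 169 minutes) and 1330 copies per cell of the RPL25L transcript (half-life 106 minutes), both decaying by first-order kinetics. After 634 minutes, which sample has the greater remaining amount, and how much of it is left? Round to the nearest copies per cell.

SOX18B protein, 36 copies per cell

SOX18B protein: 479 × (1/2)^3.7515 ≈ 35.565 copies per cell.
RPL25L transcript: 1330 × (1/2)^5.9811 ≈ 21.055 copies per cell.
SOX18B protein has more remaining, at ≈ 35.565 copies per cell.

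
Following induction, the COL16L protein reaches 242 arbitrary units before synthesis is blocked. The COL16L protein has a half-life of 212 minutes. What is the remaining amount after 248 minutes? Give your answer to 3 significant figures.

Number of half-lives: n = 248/212 ≈ 1.1698.
Remaining = 242 × (1/2)^1.1698 = 242 × 0.44448 ≈ 107.56 arbitrary units.

108 arbitrary units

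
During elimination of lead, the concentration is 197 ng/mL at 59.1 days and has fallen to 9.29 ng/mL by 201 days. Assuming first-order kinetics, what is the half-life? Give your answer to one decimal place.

32.2 days

Over Δt = 201 − 59.1 = 141.9 days, the level fell by a factor of 197/9.29 ≈ 21.206.
n = log₂(21.206) ≈ 4.4064 half-lives, so t½ = 141.9/4.4064 ≈ 32.203 days.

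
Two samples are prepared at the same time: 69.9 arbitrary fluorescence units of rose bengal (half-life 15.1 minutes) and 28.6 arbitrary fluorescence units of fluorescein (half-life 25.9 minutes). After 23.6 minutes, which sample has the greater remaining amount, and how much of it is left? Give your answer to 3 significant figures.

rose bengal, 23.7 arbitrary fluorescence units

rose bengal: 69.9 × (1/2)^1.5629 ≈ 23.659 arbitrary fluorescence units.
fluorescein: 28.6 × (1/2)^0.9112 ≈ 15.208 arbitrary fluorescence units.
Rose bengal has more remaining, at ≈ 23.659 arbitrary fluorescence units.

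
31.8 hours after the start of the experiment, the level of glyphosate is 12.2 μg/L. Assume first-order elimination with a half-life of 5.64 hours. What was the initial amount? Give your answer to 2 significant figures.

610 μg/L

Number of half-lives elapsed: n = 31.8/5.64 ≈ 5.6383.
A₀ = A × 2^n = 12.2 × 2^5.6383 = 12.2 × 49.808 ≈ 607.65 μg/L.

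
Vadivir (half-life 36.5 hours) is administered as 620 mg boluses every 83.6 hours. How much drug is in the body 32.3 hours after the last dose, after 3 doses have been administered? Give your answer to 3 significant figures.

The 3 doses were given 199.5, 115.9, 32.3 hours ago.
Total = 620·(1/2)^(199.5/36.5) + 620·(1/2)^(115.9/36.5) + 620·(1/2)^(32.3/36.5)
      = 14.029 + 68.631 + 335.74 ≈ 418.4 mg.

418 mg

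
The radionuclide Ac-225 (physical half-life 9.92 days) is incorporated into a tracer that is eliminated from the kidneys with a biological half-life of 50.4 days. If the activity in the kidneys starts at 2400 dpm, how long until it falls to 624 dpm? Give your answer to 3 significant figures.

1/t_eff = 1/t_phys + 1/t_biol = 1/9.92 + 1/50.4 = 0.12065 per day.
t_eff = 9.92 × 50.4 / (9.92 + 50.4) ≈ 8.2886 days.
n = log₂(2400/624) ≈ 1.9434; t = 1.9434 × 8.2886 ≈ 16.108 days.

16.1 days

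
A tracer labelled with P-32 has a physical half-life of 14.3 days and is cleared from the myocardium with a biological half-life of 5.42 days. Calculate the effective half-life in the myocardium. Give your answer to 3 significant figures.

3.93 days

1/t_eff = 1/t_phys + 1/t_biol = 1/14.3 + 1/5.42 = 0.25443 per day.
t_eff = 14.3 × 5.42 / (14.3 + 5.42) ≈ 3.9303 days.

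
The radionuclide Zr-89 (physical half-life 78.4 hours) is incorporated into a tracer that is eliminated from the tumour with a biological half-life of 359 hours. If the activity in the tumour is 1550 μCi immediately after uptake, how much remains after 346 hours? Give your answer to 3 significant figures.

1/t_eff = 1/t_phys + 1/t_biol = 1/78.4 + 1/359 = 0.015541 per hour.
t_eff = 78.4 × 359 / (78.4 + 359) ≈ 64.348 hours.
Remaining = 1550 × (1/2)^(346/64.348) = 1550 × (1/2)^5.3771 ≈ 37.297 μCi.

37.3 μCi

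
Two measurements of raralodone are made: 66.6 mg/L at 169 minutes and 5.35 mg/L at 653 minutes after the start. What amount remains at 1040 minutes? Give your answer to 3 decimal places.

0.712 mg/L

Over Δt = 653 − 169 = 484 minutes, the level fell by a factor of 66.6/5.35 ≈ 12.449.
n = log₂(12.449) ≈ 3.6379 half-lives, so t½ = 484/3.6379 ≈ 133.04 minutes.
From t = 653 to t = 1040: 5.35 × (1/2)^((1040−653)/133.04) ≈ 0.71238 mg/L.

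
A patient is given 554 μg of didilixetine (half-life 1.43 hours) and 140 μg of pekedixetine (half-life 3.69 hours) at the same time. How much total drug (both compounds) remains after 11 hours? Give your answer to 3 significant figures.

didilixetine: 554 × (1/2)^(11/1.43) = 554 × (1/2)^7.6923 ≈ 2.6785 μg.
pekedixetine: 140 × (1/2)^(11/3.69) = 140 × (1/2)^2.981 ≈ 17.732 μg.
Total = 2.6785 + 17.732 ≈ 20.41 μg.

20.4 μg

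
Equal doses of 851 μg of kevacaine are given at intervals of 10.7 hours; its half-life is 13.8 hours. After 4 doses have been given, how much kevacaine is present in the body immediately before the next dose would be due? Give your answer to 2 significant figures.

The 4 doses were given 42.8, 32.1, 21.4, 10.7 hours ago.
Total = 851·(1/2)^(42.8/13.8) + 851·(1/2)^(32.1/13.8) + 851·(1/2)^(21.4/13.8) + 851·(1/2)^(10.7/13.8)
      = 99.152 + 169.71 + 290.48 + 497.19 ≈ 1056.5 μg.

1100 μg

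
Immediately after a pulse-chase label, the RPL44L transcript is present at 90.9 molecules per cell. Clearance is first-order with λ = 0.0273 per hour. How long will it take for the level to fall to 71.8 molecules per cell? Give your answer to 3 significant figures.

t½ = ln 2 / λ = 0.69315 / 0.0273 ≈ 25.39 hours.
Fraction remaining = 71.8/90.9 ≈ 0.78988.
n = log₂(90.9/71.8) = ln(1.266)/ln 2 ≈ 0.3403 half-lives.
t = n × t½ = 0.3403 × 25.39 ≈ 8.6401 hours.

8.64 hours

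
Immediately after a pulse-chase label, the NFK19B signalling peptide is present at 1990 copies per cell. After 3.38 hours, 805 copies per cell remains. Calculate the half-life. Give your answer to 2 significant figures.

A/A₀ = 805/1990 ≈ 0.40452.
n = log₂(2.472) ≈ 1.3057 half-lives elapsed in 3.38 hours.
t½ = 3.38/1.3057 ≈ 2.5886 hours.

2.6 hours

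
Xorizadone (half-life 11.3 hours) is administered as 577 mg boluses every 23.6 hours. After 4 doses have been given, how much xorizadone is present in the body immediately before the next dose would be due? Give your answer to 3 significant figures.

The 4 doses were given 94.4, 70.8, 47.2, 23.6 hours ago.
Total = 577·(1/2)^(94.4/11.3) + 577·(1/2)^(70.8/11.3) + 577·(1/2)^(47.2/11.3) + 577·(1/2)^(23.6/11.3)
      = 1.7635 + 7.5003 + 31.899 + 135.67 ≈ 176.83 mg.

177 mg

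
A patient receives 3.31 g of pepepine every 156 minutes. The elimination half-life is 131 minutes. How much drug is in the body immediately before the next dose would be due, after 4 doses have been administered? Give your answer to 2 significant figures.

2.5 g

The 4 doses were given 624, 468, 312, 156 minutes ago.
Total = 3.31·(1/2)^(624/131) + 3.31·(1/2)^(468/131) + 3.31·(1/2)^(312/131) + 3.31·(1/2)^(156/131)
      = 0.12187 + 0.27822 + 0.63514 + 1.4499 ≈ 2.4852 g.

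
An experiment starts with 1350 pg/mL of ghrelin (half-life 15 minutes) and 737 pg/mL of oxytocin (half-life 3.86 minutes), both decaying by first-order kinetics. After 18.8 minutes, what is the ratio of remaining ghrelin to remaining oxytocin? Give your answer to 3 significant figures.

22.5

ghrelin: 1350 × (1/2)^(18.8/15) = 1350 × (1/2)^1.2533 ≈ 566.3 pg/mL.
oxytocin: 737 × (1/2)^(18.8/3.86) = 737 × (1/2)^4.8705 ≈ 25.195 pg/mL.
Ratio ≈ 566.3 / 25.195 ≈ 22.477.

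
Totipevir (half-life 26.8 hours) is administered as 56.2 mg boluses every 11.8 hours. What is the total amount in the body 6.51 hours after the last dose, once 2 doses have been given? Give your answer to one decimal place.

82.5 mg

The 2 doses were given 18.31, 6.51 hours ago.
Total = 56.2·(1/2)^(18.31/26.8) + 56.2·(1/2)^(6.51/26.8)
      = 35 + 47.491 ≈ 82.491 mg.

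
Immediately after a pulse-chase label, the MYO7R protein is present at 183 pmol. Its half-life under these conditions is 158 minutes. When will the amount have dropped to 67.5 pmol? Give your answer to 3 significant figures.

Fraction remaining = 67.5/183 ≈ 0.36885.
n = log₂(183/67.5) = ln(2.7111)/ln 2 ≈ 1.4389 half-lives.
t = n × t½ = 1.4389 × 158 ≈ 227.34 minutes.

227 minutes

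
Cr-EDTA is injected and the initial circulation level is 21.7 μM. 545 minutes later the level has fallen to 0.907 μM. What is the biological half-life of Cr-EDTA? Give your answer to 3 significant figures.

A/A₀ = 0.907/21.7 ≈ 0.041797.
n = log₂(23.925) ≈ 4.5804 half-lives elapsed in 545 minutes.
t½ = 545/4.5804 ≈ 118.98 minutes.

119 minutes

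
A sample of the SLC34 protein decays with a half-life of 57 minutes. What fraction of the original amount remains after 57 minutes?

0.5

n = 57/57 ≈ 1 half-life.
Fraction remaining = (1/2)^1 ≈ 0.5.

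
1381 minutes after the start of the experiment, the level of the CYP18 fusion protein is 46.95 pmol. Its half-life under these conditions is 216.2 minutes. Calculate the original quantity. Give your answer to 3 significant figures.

Number of half-lives elapsed: n = 1381/216.2 ≈ 6.3876.
A₀ = A × 2^n = 46.95 × 2^6.3876 = 46.95 × 83.726 ≈ 3930.9 pmol.

3930 pmol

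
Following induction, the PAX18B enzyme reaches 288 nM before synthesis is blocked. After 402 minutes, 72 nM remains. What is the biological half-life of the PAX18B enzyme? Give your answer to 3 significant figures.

201 minutes

A/A₀ = 72/288 ≈ 0.25.
n = log₂(4) ≈ 2 half-lives elapsed in 402 minutes.
t½ = 402/2 ≈ 201 minutes.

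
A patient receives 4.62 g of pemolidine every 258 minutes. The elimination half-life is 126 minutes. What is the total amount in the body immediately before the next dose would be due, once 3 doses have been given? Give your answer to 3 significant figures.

1.45 g

The 3 doses were given 774, 516, 258 minutes ago.
Total = 4.62·(1/2)^(774/126) + 4.62·(1/2)^(516/126) + 4.62·(1/2)^(258/126)
      = 0.065382 + 0.2703 + 1.1175 ≈ 1.4532 g.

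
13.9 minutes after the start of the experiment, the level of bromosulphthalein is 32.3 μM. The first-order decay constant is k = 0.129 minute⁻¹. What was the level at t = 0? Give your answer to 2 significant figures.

t½ = ln 2 / k = 0.69315 / 0.129 ≈ 5.3732 minutes.
Number of half-lives elapsed: n = 13.9/5.3732 ≈ 2.5869.
A₀ = A × 2^n = 32.3 × 2^2.5869 = 32.3 × 6.008 ≈ 194.06 μM.

190 μM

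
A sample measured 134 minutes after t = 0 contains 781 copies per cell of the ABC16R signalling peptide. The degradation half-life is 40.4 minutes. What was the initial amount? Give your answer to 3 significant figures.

7780 copies per cell

Number of half-lives elapsed: n = 134/40.4 ≈ 3.3168.
A₀ = A × 2^n = 781 × 2^3.3168 = 781 × 9.9647 ≈ 7782.5 copies per cell.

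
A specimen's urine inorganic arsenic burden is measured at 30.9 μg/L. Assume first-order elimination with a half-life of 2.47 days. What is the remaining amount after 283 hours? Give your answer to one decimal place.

1.1 μg/L

Convert the elapsed time: 283 hours = 11.7917 days.
Number of half-lives: n = 11.7917/2.47 ≈ 4.774.
Remaining = 30.9 × (1/2)^4.774 = 30.9 × 0.036551 ≈ 1.1294 μg/L.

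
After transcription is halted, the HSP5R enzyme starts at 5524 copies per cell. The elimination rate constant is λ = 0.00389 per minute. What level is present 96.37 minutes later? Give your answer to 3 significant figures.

3800 copies per cell

t½ = ln 2 / λ = 0.69315 / 0.00389 ≈ 178.19 minutes.
Number of half-lives: n = 96.37/178.19 ≈ 0.54084.
Remaining = 5524 × (1/2)^0.54084 = 5524 × 0.68737 ≈ 3797 copies per cell.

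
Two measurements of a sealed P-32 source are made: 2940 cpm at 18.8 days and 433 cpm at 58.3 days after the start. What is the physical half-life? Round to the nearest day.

Over Δt = 58.3 − 18.8 = 39.5 days, the level fell by a factor of 2940/433 ≈ 6.7898.
n = log₂(6.7898) ≈ 2.7634 half-lives, so t½ = 39.5/2.7634 ≈ 14.294 days.

14 days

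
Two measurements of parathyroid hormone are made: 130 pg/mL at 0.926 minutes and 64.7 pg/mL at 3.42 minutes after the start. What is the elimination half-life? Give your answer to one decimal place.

2.5 minutes

Over Δt = 3.42 − 0.926 = 2.494 minutes, the level fell by a factor of 130/64.7 ≈ 2.0093.
n = log₂(2.0093) ≈ 1.0067 half-lives, so t½ = 2.494/1.0067 ≈ 2.4775 minutes.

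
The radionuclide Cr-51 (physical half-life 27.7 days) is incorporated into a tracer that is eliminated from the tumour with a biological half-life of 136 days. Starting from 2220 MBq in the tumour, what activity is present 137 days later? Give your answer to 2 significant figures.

1/t_eff = 1/t_phys + 1/t_biol = 1/27.7 + 1/136 = 0.043454 per day.
t_eff = 27.7 × 136 / (27.7 + 136) ≈ 23.013 days.
Remaining = 2220 × (1/2)^(137/23.013) = 2220 × (1/2)^5.9532 ≈ 35.831 MBq.

36 MBq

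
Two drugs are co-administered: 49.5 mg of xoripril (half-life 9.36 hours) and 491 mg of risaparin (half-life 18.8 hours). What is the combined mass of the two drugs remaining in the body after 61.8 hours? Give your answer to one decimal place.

50.8 mg

xoripril: 49.5 × (1/2)^(61.8/9.36) = 49.5 × (1/2)^6.6026 ≈ 0.50937 mg.
risaparin: 491 × (1/2)^(61.8/18.8) = 491 × (1/2)^3.2872 ≈ 50.295 mg.
Total = 0.50937 + 50.295 ≈ 50.804 mg.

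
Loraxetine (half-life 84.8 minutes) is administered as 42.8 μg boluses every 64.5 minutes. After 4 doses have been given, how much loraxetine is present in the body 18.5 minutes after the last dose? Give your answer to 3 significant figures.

The 4 doses were given 212, 147.5, 83, 18.5 minutes ago.
Total = 42.8·(1/2)^(212/84.8) + 42.8·(1/2)^(147.5/84.8) + 42.8·(1/2)^(83/84.8) + 42.8·(1/2)^(18.5/84.8)
      = 7.566 + 12.818 + 21.717 + 36.793 ≈ 78.895 μg.

78.9 μg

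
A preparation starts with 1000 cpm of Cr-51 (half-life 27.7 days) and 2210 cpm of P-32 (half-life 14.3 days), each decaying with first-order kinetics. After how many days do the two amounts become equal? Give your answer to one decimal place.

33.8 days

Set 1000·(1/2)^(t/27.7) = 2210·(1/2)^(t/14.3).
Taking log₂: log₂(1000/2210) = t·(1/27.7 − 1/14.3).
log₂(0.45249) = -1.144; 1/27.7 − 1/14.3 = -0.033829.
t = -1.144 / -0.033829 ≈ 33.819 days.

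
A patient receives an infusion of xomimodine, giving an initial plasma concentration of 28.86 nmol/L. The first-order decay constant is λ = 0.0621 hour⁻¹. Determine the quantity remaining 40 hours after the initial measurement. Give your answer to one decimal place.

2.4 nmol/L

t½ = ln 2 / λ = 0.69315 / 0.0621 ≈ 11.162 hours.
Number of half-lives: n = 40/11.162 ≈ 3.5837.
Remaining = 28.86 × (1/2)^3.5837 = 28.86 × 0.083409 ≈ 2.4072 nmol/L.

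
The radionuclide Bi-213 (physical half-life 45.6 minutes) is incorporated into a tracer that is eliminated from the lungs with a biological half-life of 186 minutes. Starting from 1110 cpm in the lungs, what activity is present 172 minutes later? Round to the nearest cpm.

43 cpm

1/t_eff = 1/t_phys + 1/t_biol = 1/45.6 + 1/186 = 0.027306 per minute.
t_eff = 45.6 × 186 / (45.6 + 186) ≈ 36.622 minutes.
Remaining = 1110 × (1/2)^(172/36.622) = 1110 × (1/2)^4.6967 ≈ 42.804 cpm.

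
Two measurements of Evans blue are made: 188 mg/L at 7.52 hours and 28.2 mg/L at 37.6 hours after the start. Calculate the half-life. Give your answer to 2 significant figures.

Over Δt = 37.6 − 7.52 = 30.08 hours, the level fell by a factor of 188/28.2 ≈ 6.6667.
n = log₂(6.6667) ≈ 2.737 half-lives, so t½ = 30.08/2.737 ≈ 10.99 hours.

11 hours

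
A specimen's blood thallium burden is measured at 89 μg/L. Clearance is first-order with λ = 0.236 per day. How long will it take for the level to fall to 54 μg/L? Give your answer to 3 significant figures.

t½ = ln 2 / λ = 0.69315 / 0.236 ≈ 2.9371 days.
Fraction remaining = 54/89 ≈ 0.60674.
n = log₂(89/54) = ln(1.6481)/ln 2 ≈ 0.72085 half-lives.
t = n × t½ = 0.72085 × 2.9371 ≈ 2.1172 days.

2.12 days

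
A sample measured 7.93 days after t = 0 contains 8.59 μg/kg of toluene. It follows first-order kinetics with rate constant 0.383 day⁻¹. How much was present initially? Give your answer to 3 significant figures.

t½ = ln 2 / k = 0.69315 / 0.383 ≈ 1.8098 days.
Number of half-lives elapsed: n = 7.93/1.8098 ≈ 4.3817.
A₀ = A × 2^n = 8.59 × 2^4.3817 = 8.59 × 20.847 ≈ 179.07 μg/kg.

179 μg/kg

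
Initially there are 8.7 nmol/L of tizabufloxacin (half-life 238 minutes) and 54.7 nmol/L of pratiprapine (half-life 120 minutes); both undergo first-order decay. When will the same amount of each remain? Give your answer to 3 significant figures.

642 minutes

Set 8.7·(1/2)^(t/238) = 54.7·(1/2)^(t/120).
Taking log₂: log₂(8.7/54.7) = t·(1/238 − 1/120).
log₂(0.15905) = -2.6525; 1/238 − 1/120 = -0.0041317.
t = -2.6525 / -0.0041317 ≈ 641.98 minutes.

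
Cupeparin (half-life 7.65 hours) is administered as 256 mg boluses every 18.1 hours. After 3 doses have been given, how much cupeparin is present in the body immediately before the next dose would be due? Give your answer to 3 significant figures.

The 3 doses were given 54.3, 36.2, 18.1 hours ago.
Total = 256·(1/2)^(54.3/7.65) + 256·(1/2)^(36.2/7.65) + 256·(1/2)^(18.1/7.65)
      = 1.8686 + 9.6329 + 49.659 ≈ 61.161 mg.

61.2 mg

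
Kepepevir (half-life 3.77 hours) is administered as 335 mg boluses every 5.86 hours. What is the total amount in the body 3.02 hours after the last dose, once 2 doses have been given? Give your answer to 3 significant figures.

The 2 doses were given 8.88, 3.02 hours ago.
Total = 335·(1/2)^(8.88/3.77) + 335·(1/2)^(3.02/3.77)
      = 65.462 + 192.27 ≈ 257.73 mg.

258 mg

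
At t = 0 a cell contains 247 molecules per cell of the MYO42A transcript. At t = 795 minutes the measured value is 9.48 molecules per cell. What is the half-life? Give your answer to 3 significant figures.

A/A₀ = 9.48/247 ≈ 0.038381.
n = log₂(26.055) ≈ 4.7035 half-lives elapsed in 795 minutes.
t½ = 795/4.7035 ≈ 169.02 minutes.

169 minutes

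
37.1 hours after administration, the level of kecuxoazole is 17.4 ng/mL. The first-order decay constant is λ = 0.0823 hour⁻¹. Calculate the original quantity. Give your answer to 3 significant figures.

369 ng/mL

t½ = ln 2 / λ = 0.69315 / 0.0823 ≈ 8.4222 hours.
Number of half-lives elapsed: n = 37.1/8.4222 ≈ 4.405.
A₀ = A × 2^n = 17.4 × 2^4.405 = 17.4 × 21.186 ≈ 368.63 ng/mL.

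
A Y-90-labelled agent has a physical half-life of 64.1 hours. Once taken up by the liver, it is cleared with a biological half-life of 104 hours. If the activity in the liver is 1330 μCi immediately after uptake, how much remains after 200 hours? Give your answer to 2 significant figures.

1/t_eff = 1/t_phys + 1/t_biol = 1/64.1 + 1/104 = 0.025216 per hour.
t_eff = 64.1 × 104 / (64.1 + 104) ≈ 39.657 hours.
Remaining = 1330 × (1/2)^(200/39.657) = 1330 × (1/2)^5.0432 ≈ 40.336 μCi.

40 μCi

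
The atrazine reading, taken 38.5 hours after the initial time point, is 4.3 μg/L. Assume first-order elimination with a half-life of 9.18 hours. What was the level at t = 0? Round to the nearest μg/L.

79 μg/L

Number of half-lives elapsed: n = 38.5/9.18 ≈ 4.1939.
A₀ = A × 2^n = 4.3 × 2^4.1939 = 4.3 × 18.302 ≈ 78.697 μg/L.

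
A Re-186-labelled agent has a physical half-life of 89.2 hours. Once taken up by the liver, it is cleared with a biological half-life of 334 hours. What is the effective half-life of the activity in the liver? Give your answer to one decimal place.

70.4 hours

1/t_eff = 1/t_phys + 1/t_biol = 1/89.2 + 1/334 = 0.014205 per hour.
t_eff = 89.2 × 334 / (89.2 + 334) ≈ 70.399 hours.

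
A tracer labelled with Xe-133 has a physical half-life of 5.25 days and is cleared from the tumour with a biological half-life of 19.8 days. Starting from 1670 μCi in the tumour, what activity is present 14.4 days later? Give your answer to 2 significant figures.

150 μCi

1/t_eff = 1/t_phys + 1/t_biol = 1/5.25 + 1/19.8 = 0.24098 per day.
t_eff = 5.25 × 19.8 / (5.25 + 19.8) ≈ 4.1497 days.
Remaining = 1670 × (1/2)^(14.4/4.1497) = 1670 × (1/2)^3.4701 ≈ 150.7 μCi.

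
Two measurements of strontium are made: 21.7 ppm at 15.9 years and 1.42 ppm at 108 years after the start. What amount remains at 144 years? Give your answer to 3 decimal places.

Over Δt = 108 − 15.9 = 92.1 years, the level fell by a factor of 21.7/1.42 ≈ 15.282.
n = log₂(15.282) ≈ 3.9337 half-lives, so t½ = 92.1/3.9337 ≈ 23.413 years.
From t = 108 to t = 144: 1.42 × (1/2)^((144−108)/23.413) ≈ 0.48913 ppm.

0.489 ppm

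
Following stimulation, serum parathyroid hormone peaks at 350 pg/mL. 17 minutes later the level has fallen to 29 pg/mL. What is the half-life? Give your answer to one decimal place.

A/A₀ = 29/350 ≈ 0.082857.
n = log₂(12.069) ≈ 3.5932 half-lives elapsed in 17 minutes.
t½ = 17/3.5932 ≈ 4.7311 minutes.

4.7 minutes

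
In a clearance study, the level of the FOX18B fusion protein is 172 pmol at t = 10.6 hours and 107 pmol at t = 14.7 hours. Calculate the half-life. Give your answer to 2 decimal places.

5.99 hours

Over Δt = 14.7 − 10.6 = 4.1 hours, the level fell by a factor of 172/107 ≈ 1.6075.
n = log₂(1.6075) ≈ 0.6848 half-lives, so t½ = 4.1/0.6848 ≈ 5.9872 hours.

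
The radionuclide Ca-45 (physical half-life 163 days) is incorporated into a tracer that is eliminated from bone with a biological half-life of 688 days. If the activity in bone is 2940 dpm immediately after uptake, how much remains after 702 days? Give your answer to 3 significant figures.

1/t_eff = 1/t_phys + 1/t_biol = 1/163 + 1/688 = 0.0075885 per day.
t_eff = 163 × 688 / (163 + 688) ≈ 131.78 days.
Remaining = 2940 × (1/2)^(702/131.78) = 2940 × (1/2)^5.3271 ≈ 73.237 dpm.

73.2 dpm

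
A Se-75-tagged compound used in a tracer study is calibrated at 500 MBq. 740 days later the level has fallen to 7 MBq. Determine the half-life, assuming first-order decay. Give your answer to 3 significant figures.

120 days

A/A₀ = 7/500 ≈ 0.014.
n = log₂(71.429) ≈ 6.1584 half-lives elapsed in 740 days.
t½ = 740/6.1584 ≈ 120.16 days.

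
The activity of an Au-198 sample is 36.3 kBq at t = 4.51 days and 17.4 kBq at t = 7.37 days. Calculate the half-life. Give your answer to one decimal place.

Over Δt = 7.37 − 4.51 = 2.86 days, the level fell by a factor of 36.3/17.4 ≈ 2.0862.
n = log₂(2.0862) ≈ 1.0609 half-lives, so t½ = 2.86/1.0609 ≈ 2.6959 days.

2.7 days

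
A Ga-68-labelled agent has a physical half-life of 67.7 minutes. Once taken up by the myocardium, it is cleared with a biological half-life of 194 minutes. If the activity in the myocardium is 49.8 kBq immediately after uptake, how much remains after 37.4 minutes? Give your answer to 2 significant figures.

30 kBq

1/t_eff = 1/t_phys + 1/t_biol = 1/67.7 + 1/194 = 0.019926 per minute.
t_eff = 67.7 × 194 / (67.7 + 194) ≈ 50.186 minutes.
Remaining = 49.8 × (1/2)^(37.4/50.186) = 49.8 × (1/2)^0.74522 ≈ 29.71 kBq.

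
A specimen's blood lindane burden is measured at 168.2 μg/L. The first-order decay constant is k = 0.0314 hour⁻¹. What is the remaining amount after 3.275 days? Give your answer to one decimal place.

14.3 μg/L

t½ = ln 2 / k = 0.69315 / 0.0314 ≈ 22.075 hours.
Convert the elapsed time: 3.275 days = 78.6 hours.
Number of half-lives: n = 78.6/22.075 ≈ 3.5606.
Remaining = 168.2 × (1/2)^3.5606 = 168.2 × 0.084751 ≈ 14.255 μg/L.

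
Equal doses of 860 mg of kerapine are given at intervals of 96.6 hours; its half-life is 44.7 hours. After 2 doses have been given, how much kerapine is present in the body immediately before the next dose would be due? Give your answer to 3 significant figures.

The 2 doses were given 193.2, 96.6 hours ago.
Total = 860·(1/2)^(193.2/44.7) + 860·(1/2)^(96.6/44.7)
      = 42.993 + 192.29 ≈ 235.28 mg.

235 mg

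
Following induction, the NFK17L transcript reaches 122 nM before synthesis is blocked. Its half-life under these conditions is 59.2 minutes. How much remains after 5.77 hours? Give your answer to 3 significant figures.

2.12 nM

Convert the elapsed time: 5.77 hours = 346.2 minutes.
Number of half-lives: n = 346.2/59.2 ≈ 5.848.
Remaining = 122 × (1/2)^5.848 = 122 × 0.017361 ≈ 2.1181 nM.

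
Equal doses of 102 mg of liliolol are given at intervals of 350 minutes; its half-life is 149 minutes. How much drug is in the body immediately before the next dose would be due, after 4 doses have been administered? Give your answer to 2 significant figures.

The 4 doses were given 1400, 1050, 700, 350 minutes ago.
Total = 102·(1/2)^(1400/149) + 102·(1/2)^(1050/149) + 102·(1/2)^(700/149) + 102·(1/2)^(350/149)
      = 0.1514 + 0.77134 + 3.9298 + 20.021 ≈ 24.873 mg.

25 mg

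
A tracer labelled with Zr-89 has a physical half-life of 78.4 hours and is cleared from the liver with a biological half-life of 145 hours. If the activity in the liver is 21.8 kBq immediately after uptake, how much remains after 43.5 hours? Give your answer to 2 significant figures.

1/t_eff = 1/t_phys + 1/t_biol = 1/78.4 + 1/145 = 0.019652 per hour.
t_eff = 78.4 × 145 / (78.4 + 145) ≈ 50.886 hours.
Remaining = 21.8 × (1/2)^(43.5/50.886) = 21.8 × (1/2)^0.85485 ≈ 12.054 kBq.

12 kBq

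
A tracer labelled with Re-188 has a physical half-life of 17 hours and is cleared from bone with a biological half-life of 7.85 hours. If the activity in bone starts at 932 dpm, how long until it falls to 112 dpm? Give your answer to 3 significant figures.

16.4 hours

1/t_eff = 1/t_phys + 1/t_biol = 1/17 + 1/7.85 = 0.18621 per hour.
t_eff = 17 × 7.85 / (17 + 7.85) ≈ 5.3702 hours.
n = log₂(932/112) ≈ 3.0568; t = 3.0568 × 5.3702 ≈ 16.416 hours.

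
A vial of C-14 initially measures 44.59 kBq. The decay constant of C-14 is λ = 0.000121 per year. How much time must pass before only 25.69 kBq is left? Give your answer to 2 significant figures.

4600 years

t½ = ln 2 / λ = 0.69315 / 0.000121 ≈ 5728.5 years.
Fraction remaining = 25.69/44.59 ≈ 0.57614.
n = log₂(44.59/25.69) = ln(1.7357)/ln 2 ≈ 0.79551 half-lives.
t = n × t½ = 0.79551 × 5728.5 ≈ 4557.1 years.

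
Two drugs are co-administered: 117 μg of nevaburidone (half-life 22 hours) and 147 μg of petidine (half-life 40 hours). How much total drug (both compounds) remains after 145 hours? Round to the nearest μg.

13 μg

nevaburidone: 117 × (1/2)^(145/22) = 117 × (1/2)^6.5909 ≈ 1.2137 μg.
petidine: 147 × (1/2)^(145/40) = 147 × (1/2)^3.625 ≈ 11.915 μg.
Total = 1.2137 + 11.915 ≈ 13.128 μg.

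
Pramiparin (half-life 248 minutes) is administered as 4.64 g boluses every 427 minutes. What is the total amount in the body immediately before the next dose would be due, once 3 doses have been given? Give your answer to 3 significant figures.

The 3 doses were given 1281, 854, 427 minutes ago.
Total = 4.64·(1/2)^(1281/248) + 4.64·(1/2)^(854/248) + 4.64·(1/2)^(427/248)
      = 0.1293 + 0.42649 + 1.4067 ≈ 1.9625 g.

1.96 g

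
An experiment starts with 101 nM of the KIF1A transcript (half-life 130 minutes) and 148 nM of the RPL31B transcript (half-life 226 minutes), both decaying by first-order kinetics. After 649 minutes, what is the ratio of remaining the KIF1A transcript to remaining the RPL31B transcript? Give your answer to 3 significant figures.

0.157

KIF1A transcript: 101 × (1/2)^(649/130) = 101 × (1/2)^4.9923 ≈ 3.1731 nM.
RPL31B transcript: 148 × (1/2)^(649/226) = 148 × (1/2)^2.8717 ≈ 20.221 nM.
Ratio ≈ 3.1731 / 20.221 ≈ 0.15692.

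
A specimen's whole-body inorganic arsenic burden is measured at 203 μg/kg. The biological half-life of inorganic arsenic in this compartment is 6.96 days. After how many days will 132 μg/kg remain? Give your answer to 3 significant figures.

Fraction remaining = 132/203 ≈ 0.65025.
n = log₂(203/132) = ln(1.5379)/ln 2 ≈ 0.62094 half-lives.
t = n × t½ = 0.62094 × 6.96 ≈ 4.3218 days.

4.32 days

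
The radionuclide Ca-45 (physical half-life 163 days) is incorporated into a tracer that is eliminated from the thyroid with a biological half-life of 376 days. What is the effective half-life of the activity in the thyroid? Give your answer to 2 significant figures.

110 days

1/t_eff = 1/t_phys + 1/t_biol = 1/163 + 1/376 = 0.0087945 per day.
t_eff = 163 × 376 / (163 + 376) ≈ 113.71 days.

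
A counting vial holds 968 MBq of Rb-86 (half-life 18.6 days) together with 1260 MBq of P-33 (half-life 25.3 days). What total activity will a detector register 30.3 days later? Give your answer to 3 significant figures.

862 MBq

Rb-86: 968 × (1/2)^(30.3/18.6) = 968 × (1/2)^1.629 ≈ 312.96 MBq.
P-33: 1260 × (1/2)^(30.3/25.3) = 1260 × (1/2)^1.1976 ≈ 549.35 MBq.
Total = 312.96 + 549.35 ≈ 862.31 MBq.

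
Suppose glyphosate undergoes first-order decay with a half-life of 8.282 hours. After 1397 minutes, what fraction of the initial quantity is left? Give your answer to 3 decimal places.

0.142

1397 minutes = 23.2833 hours.
n = 23.2833/8.282 ≈ 2.8113 half-lives.
Fraction remaining = (1/2)^2.8113 ≈ 0.14247.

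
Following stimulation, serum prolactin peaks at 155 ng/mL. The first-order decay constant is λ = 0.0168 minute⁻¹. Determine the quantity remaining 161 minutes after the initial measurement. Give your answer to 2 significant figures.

10 ng/mL

t½ = ln 2 / λ = 0.69315 / 0.0168 ≈ 41.259 minutes.
Number of half-lives: n = 161/41.259 ≈ 3.9022.
Remaining = 155 × (1/2)^3.9022 = 155 × 0.066884 ≈ 10.367 ng/mL.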